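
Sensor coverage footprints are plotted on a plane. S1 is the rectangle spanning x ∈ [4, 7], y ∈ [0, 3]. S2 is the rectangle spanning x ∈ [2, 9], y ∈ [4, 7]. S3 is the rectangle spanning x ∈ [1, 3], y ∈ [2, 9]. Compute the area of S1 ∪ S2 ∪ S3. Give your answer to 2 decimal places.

By inclusion–exclusion:
Individual areas: |S1| = 9, |S2| = 21, |S3| = 14.
|S1∩S2| = 0 (no overlap).
|S1∩S3| = 0 (no overlap).
|S2∩S3|: x∈[2,3], y∈[4,7] → 1·3 = 3.
|S1∩S2∩S3| = 0.
|S1 ∪ S2 ∪ S3| = 44 − 3 + 0 = 41.00.

41.00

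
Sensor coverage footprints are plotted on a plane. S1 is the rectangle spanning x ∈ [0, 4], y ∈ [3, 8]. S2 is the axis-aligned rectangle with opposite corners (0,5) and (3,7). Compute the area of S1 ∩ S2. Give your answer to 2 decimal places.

|S1∩S2|: x∈[0,3], y∈[5,7] → 3·2 = 6.

6.00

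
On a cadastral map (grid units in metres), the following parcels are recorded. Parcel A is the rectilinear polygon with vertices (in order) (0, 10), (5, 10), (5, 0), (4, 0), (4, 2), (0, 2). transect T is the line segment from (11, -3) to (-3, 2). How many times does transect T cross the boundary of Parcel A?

0

The segment lies entirely outside Parcel A and never meets its boundary.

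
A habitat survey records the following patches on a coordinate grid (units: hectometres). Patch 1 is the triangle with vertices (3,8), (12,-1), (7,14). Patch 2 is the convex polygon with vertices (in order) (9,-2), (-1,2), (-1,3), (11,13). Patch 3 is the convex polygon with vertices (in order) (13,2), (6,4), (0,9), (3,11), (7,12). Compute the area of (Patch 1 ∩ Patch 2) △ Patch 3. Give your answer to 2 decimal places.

|Patch 1 ∩ Patch 2| = 26.129.
|(Patch 1 ∩ Patch 2) ∩ Patch 3| = 24.3177.
|(Patch 1 ∩ Patch 2) △ Patch 3| = 26.129 + 58 − 48.6355 = 35.49.

35.49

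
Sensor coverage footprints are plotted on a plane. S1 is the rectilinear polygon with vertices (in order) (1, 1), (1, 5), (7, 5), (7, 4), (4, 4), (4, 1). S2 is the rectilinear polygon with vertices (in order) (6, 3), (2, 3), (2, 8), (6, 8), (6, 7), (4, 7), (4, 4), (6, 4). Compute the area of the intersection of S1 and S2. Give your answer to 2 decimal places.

4.00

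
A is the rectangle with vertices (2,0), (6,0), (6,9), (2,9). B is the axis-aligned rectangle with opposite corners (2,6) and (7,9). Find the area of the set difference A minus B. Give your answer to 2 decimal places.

24.00

|A∩B|: x∈[2,6], y∈[6,9] → 4·3 = 12.
|A| = 36.
|A ∖ B| = |A| − |A∩B| = 36 − 12 = 24.00.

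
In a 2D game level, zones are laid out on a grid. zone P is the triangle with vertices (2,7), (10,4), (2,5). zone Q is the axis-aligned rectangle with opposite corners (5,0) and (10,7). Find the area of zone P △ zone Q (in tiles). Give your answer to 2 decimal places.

|zone P| = 8, |zone Q| = 35, |zone P∩zone Q| = 3.125.
|zone P △ zone Q| = |zone P| + |zone Q| − 2·|zone P∩zone Q| = 8 + 35 − 6.25 = 36.75.

36.75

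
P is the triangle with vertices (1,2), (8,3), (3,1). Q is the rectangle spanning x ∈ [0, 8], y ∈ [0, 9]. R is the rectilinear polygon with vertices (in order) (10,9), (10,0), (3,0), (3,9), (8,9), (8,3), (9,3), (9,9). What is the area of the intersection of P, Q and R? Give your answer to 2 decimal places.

The intersection is the polygon with vertices (3,1), (3,2.286), (8,3).
By the shoelace formula its area is 3.21.

3.21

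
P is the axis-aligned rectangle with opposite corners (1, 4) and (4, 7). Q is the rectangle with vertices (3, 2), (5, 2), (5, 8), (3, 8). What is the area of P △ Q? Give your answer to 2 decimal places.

15.00

|P∩Q|: x∈[3,4], y∈[4,7] → 1·3 = 3.
|P △ Q| = |P| + |Q| − 2·|P∩Q| = 9 + 12 − 6 = 15.00.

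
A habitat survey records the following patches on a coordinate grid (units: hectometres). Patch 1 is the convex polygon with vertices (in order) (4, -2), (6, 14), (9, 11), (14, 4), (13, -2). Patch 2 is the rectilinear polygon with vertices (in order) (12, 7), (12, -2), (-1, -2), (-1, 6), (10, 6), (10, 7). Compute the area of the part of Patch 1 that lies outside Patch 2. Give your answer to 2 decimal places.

|Patch 1| = 104, |Patch 1∩Patch 2| = 61.9857.
|Patch 1 ∖ Patch 2| = |Patch 1| − |Patch 1∩Patch 2| = 104 − 61.9857 = 42.01.

42.01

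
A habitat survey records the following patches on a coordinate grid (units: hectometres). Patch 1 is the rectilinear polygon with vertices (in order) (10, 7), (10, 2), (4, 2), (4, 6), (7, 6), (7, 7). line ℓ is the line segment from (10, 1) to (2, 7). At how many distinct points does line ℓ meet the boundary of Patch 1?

The segment meets the boundary at (4,5.5), (8.667,2).

2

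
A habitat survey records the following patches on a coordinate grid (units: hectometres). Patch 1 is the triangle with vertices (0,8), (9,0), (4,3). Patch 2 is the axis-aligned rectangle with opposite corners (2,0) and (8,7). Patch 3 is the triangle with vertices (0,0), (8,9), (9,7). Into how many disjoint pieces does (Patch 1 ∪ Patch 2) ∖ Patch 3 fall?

2

(Patch 1 ∪ Patch 2) ∖ Patch 3 splits into 2 disjoint pieces (area 10.75, area 23.4778).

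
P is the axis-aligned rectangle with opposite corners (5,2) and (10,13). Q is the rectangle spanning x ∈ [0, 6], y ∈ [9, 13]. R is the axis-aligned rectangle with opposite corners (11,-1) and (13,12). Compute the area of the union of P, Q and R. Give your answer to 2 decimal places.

By inclusion–exclusion:
Individual areas: |P| = 55, |Q| = 24, |R| = 26.
|P∩Q|: x∈[5,6], y∈[9,13] → 1·4 = 4.
|P∩R| = 0 (no overlap).
|Q∩R| = 0 (no overlap).
|P∩Q∩R| = 0.
|P ∪ Q ∪ R| = 105 − 4 + 0 = 101.00.

101.00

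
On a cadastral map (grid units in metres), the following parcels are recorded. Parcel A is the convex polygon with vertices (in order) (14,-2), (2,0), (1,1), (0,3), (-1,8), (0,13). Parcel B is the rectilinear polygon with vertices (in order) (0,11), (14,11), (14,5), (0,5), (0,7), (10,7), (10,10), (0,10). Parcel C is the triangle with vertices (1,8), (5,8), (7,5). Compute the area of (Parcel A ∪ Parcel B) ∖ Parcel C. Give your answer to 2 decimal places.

|Parcel A ∪ Parcel B| = 130.1.
|(Parcel A ∪ Parcel B) ∩ Parcel C| = 5.8.
|(Parcel A ∪ Parcel B) ∖ Parcel C| = 130.1 − 5.8 = 124.30.

124.30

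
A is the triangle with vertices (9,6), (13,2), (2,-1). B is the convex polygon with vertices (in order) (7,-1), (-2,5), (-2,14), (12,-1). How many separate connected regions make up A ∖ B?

2

A ∖ B splits into 2 disjoint pieces (area 13.0075, area 2.5806).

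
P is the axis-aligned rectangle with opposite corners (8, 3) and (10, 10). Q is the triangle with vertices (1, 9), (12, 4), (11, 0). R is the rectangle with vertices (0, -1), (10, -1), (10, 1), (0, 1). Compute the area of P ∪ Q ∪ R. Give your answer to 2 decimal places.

53.77

By inclusion–exclusion:
Individual areas: |P| = 14, |Q| = 24.5, |R| = 20.
|P∩Q| = 4.7273.
|P∩R| = 0 (no overlap).
|Q∩R| = 0.0056.
|P∩Q∩R| = 0.
|P ∪ Q ∪ R| = 58.5 − 4.7328 + 0 = 53.77.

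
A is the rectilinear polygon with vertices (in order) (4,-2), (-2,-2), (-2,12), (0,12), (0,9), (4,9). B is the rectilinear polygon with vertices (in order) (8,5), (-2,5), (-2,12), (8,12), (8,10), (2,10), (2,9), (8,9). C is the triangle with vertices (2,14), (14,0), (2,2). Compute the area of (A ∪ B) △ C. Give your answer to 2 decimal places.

110.48

|A ∪ B| = 106.
|(A ∪ B) ∩ C| = 33.7619.
|(A ∪ B) △ C| = 106 + 72 − 67.5238 = 110.48.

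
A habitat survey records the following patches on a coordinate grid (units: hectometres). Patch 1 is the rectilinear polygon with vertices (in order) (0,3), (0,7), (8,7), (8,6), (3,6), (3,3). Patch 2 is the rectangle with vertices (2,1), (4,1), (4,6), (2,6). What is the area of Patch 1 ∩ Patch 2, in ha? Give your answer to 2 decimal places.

3.00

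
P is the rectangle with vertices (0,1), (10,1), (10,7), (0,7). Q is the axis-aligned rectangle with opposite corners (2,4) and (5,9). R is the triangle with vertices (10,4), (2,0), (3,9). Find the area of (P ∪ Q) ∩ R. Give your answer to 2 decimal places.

32.83

The region (P ∪ Q) ∩ R is the polygon with vertices (2.111,1), (3,9), (5,7.571), (5,7), (5.8,7), (10,4), (4,1).
By the shoelace formula its area is 32.83.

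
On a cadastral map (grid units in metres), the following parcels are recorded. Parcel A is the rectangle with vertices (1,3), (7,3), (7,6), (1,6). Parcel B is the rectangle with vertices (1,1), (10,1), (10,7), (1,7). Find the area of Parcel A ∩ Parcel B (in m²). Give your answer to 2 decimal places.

|Parcel A∩Parcel B|: x∈[1,7], y∈[3,6] → 6·3 = 18.

18.00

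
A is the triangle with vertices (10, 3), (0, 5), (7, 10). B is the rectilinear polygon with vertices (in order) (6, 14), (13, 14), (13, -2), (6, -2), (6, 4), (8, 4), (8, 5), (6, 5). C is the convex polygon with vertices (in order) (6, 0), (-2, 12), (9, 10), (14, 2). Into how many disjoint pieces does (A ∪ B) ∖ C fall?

3

(A ∪ B) ∖ C splits into 3 disjoint pieces (area 2.5409, area 39.9818, area 20.125).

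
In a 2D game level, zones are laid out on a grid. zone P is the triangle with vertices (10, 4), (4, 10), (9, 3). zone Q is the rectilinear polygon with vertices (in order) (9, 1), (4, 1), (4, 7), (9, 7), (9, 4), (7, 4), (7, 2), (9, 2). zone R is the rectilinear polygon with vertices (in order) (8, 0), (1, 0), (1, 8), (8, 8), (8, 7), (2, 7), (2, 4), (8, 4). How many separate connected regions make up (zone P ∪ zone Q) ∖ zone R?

(zone P ∪ zone Q) ∖ zone R splits into 3 disjoint pieces (area 16.3571, area 1, area 0.5714).

3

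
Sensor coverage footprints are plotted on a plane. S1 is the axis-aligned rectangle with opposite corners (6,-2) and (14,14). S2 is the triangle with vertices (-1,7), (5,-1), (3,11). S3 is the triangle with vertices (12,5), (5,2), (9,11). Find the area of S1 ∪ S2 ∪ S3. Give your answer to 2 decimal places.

By inclusion–exclusion:
Individual areas: |S1| = 128, |S2| = 28, |S3| = 25.5.
|S1∩S2| = 0.
|S1∩S3| = 24.5893.
|S2∩S3| = 0.
|S1∩S2∩S3| = 0.
|S1 ∪ S2 ∪ S3| = 181.5 − 24.5893 + 0 = 156.91.

156.91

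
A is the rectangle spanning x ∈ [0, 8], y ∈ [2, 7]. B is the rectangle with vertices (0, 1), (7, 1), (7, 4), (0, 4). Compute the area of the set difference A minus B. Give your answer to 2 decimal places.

26.00

|A∩B|: x∈[0,7], y∈[2,4] → 7·2 = 14.
|A| = 40.
|A ∖ B| = |A| − |A∩B| = 40 − 14 = 26.00.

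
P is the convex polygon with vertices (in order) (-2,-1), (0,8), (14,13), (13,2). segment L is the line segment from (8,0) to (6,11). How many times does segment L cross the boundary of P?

The segment meets the boundary at (6.146,10.195), (7.825,0.965).

2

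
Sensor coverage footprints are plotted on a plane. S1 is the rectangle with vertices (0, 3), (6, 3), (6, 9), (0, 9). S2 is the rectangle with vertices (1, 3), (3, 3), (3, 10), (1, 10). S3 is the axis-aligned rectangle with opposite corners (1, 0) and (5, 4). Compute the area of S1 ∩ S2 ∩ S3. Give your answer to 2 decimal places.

The intersection is the polygon with vertices (3,3), (1,3), (1,4), (3,4).
By the shoelace formula its area is 2.00.

2.00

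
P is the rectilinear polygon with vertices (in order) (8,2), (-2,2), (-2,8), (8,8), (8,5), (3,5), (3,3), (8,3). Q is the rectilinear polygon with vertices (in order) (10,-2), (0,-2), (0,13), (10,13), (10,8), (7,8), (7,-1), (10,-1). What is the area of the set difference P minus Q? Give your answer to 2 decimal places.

|P| = 50, |P∩Q| = 34.
|P ∖ Q| = |P| − |P∩Q| = 50 − 34 = 16.00.

16.00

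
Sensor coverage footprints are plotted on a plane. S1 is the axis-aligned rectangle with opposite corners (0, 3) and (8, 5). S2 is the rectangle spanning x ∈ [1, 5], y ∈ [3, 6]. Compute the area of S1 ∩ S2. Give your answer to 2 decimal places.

|S1∩S2|: x∈[1,5], y∈[3,5] → 4·2 = 8.

8.00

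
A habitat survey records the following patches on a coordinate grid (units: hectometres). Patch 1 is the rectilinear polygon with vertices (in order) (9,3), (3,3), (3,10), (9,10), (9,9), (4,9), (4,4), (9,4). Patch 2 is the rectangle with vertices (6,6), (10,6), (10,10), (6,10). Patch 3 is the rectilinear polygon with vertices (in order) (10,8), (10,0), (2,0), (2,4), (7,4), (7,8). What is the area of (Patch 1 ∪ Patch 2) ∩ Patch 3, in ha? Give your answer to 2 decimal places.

12.00

|Patch 1 ∪ Patch 2| = 30.
|(Patch 1 ∪ Patch 2) ∩ Patch 3| = 12.00.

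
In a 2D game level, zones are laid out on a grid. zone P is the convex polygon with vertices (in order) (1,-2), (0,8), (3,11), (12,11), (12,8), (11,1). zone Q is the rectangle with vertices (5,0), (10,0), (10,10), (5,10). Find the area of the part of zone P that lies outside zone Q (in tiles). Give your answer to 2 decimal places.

75.82

|zone P| = 125, |zone P∩zone Q| = 49.1833.
|zone P ∖ zone Q| = |zone P| − |zone P∩zone Q| = 125 − 49.1833 = 75.82.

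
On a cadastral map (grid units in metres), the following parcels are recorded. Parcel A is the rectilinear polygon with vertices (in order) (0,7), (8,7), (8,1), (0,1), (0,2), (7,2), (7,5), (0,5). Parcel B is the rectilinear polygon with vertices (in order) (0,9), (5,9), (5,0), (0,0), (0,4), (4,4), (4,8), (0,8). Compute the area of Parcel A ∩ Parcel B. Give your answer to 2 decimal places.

7.00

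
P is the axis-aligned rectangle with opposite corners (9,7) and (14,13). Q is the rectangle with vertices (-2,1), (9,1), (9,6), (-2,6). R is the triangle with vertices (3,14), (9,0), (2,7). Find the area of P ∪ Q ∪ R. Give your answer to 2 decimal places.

By inclusion–exclusion:
Individual areas: |P| = 30, |Q| = 55, |R| = 28.
|P∩Q| = 0 (no overlap).
|P∩R| = 0.
|Q∩R| = 10.
|P∩Q∩R| = 0.
|P ∪ Q ∪ R| = 113 − 10 + 0 = 103.00.

103.00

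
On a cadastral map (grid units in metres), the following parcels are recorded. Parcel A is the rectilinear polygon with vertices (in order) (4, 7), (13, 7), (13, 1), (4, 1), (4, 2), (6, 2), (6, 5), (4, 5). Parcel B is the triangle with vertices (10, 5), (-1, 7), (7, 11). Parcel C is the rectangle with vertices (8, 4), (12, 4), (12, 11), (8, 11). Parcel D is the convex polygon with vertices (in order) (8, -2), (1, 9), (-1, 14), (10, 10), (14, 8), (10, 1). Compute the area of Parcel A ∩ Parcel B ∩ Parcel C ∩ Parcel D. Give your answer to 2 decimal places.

The intersection is the polygon with vertices (8,5.364), (8,7), (9,7), (10,5).
By the shoelace formula its area is 2.64.

2.64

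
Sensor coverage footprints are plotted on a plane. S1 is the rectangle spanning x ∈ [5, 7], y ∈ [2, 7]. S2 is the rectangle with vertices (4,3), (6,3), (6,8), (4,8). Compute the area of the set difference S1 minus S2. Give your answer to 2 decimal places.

|S1∩S2|: x∈[5,6], y∈[3,7] → 1·4 = 4.
|S1| = 10.
|S1 ∖ S2| = |S1| − |S1∩S2| = 10 − 4 = 6.00.

6.00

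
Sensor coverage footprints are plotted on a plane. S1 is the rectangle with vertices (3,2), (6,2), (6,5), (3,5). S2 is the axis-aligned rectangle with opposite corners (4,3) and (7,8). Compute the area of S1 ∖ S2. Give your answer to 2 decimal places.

5.00

|S1∩S2|: x∈[4,6], y∈[3,5] → 2·2 = 4.
|S1| = 9.
|S1 ∖ S2| = |S1| − |S1∩S2| = 9 − 4 = 5.00.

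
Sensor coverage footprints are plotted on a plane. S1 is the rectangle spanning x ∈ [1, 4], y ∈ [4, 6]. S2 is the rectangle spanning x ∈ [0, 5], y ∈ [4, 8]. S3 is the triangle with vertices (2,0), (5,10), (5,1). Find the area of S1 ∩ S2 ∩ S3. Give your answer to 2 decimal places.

The intersection is the polygon with vertices (4,6), (4,4), (3.2,4), (3.8,6).
By the shoelace formula its area is 1.00.

1.00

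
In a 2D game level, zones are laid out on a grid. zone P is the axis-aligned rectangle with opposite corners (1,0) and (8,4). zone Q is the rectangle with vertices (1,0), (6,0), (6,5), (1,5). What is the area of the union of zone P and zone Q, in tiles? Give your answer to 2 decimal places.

By inclusion–exclusion:
Individual areas: |zone P| = 28, |zone Q| = 25.
|zone P∩zone Q|: x∈[1,6], y∈[0,4] → 5·4 = 20.
|zone P ∪ zone Q| = 53 − 20 = 33.00.

33.00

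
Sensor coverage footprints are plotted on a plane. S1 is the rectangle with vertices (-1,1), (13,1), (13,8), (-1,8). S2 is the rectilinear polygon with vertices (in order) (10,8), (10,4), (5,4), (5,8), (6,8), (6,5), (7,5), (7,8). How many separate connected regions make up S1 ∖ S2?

2

S1 ∖ S2 splits into 2 disjoint pieces (area 78, area 3).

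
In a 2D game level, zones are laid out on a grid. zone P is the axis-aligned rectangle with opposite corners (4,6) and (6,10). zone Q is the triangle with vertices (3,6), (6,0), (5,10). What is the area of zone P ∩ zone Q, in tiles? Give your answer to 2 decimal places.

The intersection is the polygon with vertices (4,6), (4,8), (5,10), (5.4,6).
By the shoelace formula its area is 3.80.

3.80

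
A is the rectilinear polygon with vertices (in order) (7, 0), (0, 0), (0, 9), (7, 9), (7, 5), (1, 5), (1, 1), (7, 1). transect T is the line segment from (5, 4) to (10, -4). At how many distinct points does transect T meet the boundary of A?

2

The segment meets the boundary at (7,0.8), (6.875,1).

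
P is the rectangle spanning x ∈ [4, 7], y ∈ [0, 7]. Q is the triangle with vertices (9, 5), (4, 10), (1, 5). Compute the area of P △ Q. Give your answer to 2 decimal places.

29.00

|P| = 21, |Q| = 20, |P∩Q| = 6.
|P △ Q| = |P| + |Q| − 2·|P∩Q| = 21 + 20 − 12 = 29.00.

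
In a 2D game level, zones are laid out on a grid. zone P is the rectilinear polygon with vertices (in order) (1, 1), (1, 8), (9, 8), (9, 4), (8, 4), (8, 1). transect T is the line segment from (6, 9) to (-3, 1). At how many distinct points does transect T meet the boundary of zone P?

The segment meets the boundary at (1,4.556), (4.875,8).

2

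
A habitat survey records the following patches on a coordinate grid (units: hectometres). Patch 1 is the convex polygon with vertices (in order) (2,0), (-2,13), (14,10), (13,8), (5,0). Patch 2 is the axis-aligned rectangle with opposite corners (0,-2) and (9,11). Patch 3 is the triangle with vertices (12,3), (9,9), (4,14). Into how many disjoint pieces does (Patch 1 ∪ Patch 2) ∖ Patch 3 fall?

2

(Patch 1 ∪ Patch 2) ∖ Patch 3 splits into 2 disjoint pieces (area 126.0921, area 17.4976).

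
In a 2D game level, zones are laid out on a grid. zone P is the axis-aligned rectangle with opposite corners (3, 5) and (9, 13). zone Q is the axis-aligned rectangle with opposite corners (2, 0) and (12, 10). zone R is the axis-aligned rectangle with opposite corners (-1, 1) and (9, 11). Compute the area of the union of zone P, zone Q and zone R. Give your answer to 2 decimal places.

By inclusion–exclusion:
Individual areas: |zone P| = 48, |zone Q| = 100, |zone R| = 100.
|zone P∩zone Q|: x∈[3,9], y∈[5,10] → 6·5 = 30.
|zone P∩zone R|: x∈[3,9], y∈[5,11] → 6·6 = 36.
|zone Q∩zone R|: x∈[2,9], y∈[1,10] → 7·9 = 63.
|zone P∩zone Q∩zone R| = 30.
|zone P ∪ zone Q ∪ zone R| = 248 − 129 + 30 = 149.00.

149.00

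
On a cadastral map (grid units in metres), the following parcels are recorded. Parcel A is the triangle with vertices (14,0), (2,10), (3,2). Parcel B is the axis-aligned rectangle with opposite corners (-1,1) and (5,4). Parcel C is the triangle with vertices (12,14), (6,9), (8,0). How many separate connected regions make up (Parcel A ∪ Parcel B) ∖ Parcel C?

(Parcel A ∪ Parcel B) ∖ Parcel C splits into 2 disjoint pieces (area 41.3878, area 9.0043).

2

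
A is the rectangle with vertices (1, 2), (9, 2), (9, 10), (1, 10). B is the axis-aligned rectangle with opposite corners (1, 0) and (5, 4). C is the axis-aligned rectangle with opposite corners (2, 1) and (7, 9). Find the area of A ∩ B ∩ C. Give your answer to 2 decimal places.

6.00

The intersection is the polygon with vertices (5,4), (5,2), (2,2), (2,4).
By the shoelace formula its area is 6.00.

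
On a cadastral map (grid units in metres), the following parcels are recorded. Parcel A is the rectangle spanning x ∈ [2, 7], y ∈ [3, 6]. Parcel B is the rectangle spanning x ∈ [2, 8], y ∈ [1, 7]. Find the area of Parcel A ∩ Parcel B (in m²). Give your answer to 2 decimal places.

|Parcel A∩Parcel B|: x∈[2,7], y∈[3,6] → 5·3 = 15.

15.00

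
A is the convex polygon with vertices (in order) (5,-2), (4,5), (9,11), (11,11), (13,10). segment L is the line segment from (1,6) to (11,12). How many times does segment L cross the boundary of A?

2

The segment meets the boundary at (9.333,11), (8.667,10.6).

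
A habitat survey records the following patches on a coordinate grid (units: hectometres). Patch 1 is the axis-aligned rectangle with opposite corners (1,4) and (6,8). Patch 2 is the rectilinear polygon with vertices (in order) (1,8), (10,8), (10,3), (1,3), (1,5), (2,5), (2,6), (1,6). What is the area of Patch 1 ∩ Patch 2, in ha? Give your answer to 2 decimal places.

The intersection is the polygon with vertices (6,4), (1,4), (1,5), (2,5), (2,6), (1,6), (1,8), (6,8).
By the shoelace formula its area is 19.00.

19.00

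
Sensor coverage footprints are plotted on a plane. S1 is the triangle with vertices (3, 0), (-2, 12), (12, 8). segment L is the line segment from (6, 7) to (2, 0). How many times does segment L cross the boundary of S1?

1

The segment meets the boundary at (2.578,1.012).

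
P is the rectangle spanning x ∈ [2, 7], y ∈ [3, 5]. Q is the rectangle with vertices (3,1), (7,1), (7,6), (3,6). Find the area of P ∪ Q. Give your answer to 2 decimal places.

22.00

By inclusion–exclusion:
Individual areas: |P| = 10, |Q| = 20.
|P∩Q|: x∈[3,7], y∈[3,5] → 4·2 = 8.
|P ∪ Q| = 30 − 8 = 22.00.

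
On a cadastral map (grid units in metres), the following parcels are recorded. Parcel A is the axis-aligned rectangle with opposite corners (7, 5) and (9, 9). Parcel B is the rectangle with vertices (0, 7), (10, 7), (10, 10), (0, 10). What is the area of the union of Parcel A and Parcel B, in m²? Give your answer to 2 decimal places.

34.00

By inclusion–exclusion:
Individual areas: |Parcel A| = 8, |Parcel B| = 30.
|Parcel A∩Parcel B|: x∈[7,9], y∈[7,9] → 2·2 = 4.
|Parcel A ∪ Parcel B| = 38 − 4 = 34.00.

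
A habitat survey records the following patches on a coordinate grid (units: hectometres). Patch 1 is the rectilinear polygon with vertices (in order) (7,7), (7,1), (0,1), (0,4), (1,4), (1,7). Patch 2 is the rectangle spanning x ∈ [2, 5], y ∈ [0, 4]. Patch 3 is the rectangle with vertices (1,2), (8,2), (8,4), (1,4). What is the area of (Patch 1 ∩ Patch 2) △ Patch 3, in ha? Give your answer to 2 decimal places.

|Patch 1 ∩ Patch 2| = 9.
|(Patch 1 ∩ Patch 2) ∩ Patch 3| = 6.
|(Patch 1 ∩ Patch 2) △ Patch 3| = 9 + 14 − 12 = 11.00.

11.00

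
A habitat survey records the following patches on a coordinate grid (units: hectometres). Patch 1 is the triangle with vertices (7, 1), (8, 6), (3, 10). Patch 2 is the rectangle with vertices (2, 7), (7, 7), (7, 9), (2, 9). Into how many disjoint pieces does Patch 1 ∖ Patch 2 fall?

2

Patch 1 ∖ Patch 2 splits into 2 disjoint pieces (area 10.875, area 0.4028).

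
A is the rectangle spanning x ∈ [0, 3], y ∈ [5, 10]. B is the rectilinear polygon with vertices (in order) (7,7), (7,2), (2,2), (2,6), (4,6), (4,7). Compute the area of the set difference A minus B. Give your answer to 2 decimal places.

|A| = 15, |A∩B| = 1.
|A ∖ B| = |A| − |A∩B| = 15 − 1 = 14.00.

14.00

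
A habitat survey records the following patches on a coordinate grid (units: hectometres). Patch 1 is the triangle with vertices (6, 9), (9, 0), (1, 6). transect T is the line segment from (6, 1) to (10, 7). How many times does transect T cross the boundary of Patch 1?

2

The segment meets the boundary at (7.778,3.667), (6.556,1.833).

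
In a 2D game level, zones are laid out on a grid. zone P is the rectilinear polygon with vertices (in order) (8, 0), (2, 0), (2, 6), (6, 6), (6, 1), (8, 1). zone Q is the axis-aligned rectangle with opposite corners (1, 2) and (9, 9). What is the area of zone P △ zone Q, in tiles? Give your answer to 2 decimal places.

|zone P| = 26, |zone Q| = 56, |zone P∩zone Q| = 16.
|zone P △ zone Q| = |zone P| + |zone Q| − 2·|zone P∩zone Q| = 26 + 56 − 32 = 50.00.

50.00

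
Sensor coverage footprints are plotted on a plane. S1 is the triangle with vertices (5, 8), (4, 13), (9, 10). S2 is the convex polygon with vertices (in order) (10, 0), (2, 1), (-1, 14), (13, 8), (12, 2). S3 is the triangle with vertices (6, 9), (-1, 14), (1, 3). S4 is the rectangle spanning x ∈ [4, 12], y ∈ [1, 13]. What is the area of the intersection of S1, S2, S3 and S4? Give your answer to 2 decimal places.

1.27

The intersection is the polygon with vertices (4.6,10), (6,9), (5.286,8.143), (5,8).
By the shoelace formula its area is 1.27.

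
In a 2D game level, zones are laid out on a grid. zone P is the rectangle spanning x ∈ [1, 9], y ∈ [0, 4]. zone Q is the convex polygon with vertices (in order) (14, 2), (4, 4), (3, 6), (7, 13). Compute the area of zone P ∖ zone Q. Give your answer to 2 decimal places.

29.50

|zone P| = 32, |zone P∩zone Q| = 2.5.
|zone P ∖ zone Q| = |zone P| − |zone P∩zone Q| = 32 − 2.5 = 29.50.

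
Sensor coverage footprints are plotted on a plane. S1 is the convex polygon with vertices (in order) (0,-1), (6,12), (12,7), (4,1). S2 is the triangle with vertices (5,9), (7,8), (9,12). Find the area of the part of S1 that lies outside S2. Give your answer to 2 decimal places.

|S1| = 58, |S1∩S2| = 4.1293.
|S1 ∖ S2| = |S1| − |S1∩S2| = 58 − 4.1293 = 53.87.

53.87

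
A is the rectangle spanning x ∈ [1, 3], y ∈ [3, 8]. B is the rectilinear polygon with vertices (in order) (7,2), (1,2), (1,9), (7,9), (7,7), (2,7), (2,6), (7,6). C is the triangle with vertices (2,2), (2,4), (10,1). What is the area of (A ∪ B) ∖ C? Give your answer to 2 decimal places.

|A ∪ B| = 38.
|(A ∪ B) ∩ C| = 5.3125.
|(A ∪ B) ∖ C| = 38 − 5.3125 = 32.69.

32.69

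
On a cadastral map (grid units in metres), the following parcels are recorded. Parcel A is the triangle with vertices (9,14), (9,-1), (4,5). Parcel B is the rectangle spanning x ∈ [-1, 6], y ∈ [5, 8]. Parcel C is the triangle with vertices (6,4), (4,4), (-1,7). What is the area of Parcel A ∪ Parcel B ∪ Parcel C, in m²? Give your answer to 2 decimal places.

By inclusion–exclusion:
Individual areas: |Parcel A| = 37.5, |Parcel B| = 21, |Parcel C| = 3.
|Parcel A∩Parcel B| = 3.5.
|Parcel A∩Parcel C| = 0.4537.
|Parcel B∩Parcel C| = 1.3333.
|Parcel A∩Parcel B∩Parcel C| = 0.
|Parcel A ∪ Parcel B ∪ Parcel C| = 61.5 − 5.287 + 0 = 56.21.

56.21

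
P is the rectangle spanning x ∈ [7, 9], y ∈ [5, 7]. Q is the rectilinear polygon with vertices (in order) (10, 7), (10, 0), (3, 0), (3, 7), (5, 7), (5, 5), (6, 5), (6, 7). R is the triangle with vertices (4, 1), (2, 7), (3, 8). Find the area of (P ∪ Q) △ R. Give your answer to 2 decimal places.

|P ∪ Q| = 47.
|(P ∪ Q) ∩ R| = 1.9286.
|(P ∪ Q) △ R| = 47 + 4 − 3.8571 = 47.14.

47.14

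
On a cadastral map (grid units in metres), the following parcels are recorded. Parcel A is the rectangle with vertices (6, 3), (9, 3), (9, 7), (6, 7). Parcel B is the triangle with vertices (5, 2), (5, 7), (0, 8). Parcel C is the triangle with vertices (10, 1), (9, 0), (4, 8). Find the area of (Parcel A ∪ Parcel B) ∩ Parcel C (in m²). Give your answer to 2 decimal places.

|Parcel A ∪ Parcel B| = 24.5.
|(Parcel A ∪ Parcel B) ∩ Parcel C| = 2.15.

2.15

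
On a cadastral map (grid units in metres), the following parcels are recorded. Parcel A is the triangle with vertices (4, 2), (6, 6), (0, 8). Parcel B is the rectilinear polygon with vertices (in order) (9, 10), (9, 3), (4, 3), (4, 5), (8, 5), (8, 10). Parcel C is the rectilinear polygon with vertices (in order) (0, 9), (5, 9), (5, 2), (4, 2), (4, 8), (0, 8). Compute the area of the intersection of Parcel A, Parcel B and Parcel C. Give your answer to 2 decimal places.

The intersection is the polygon with vertices (4,3), (4,5), (5,5), (5,4), (4.5,3).
By the shoelace formula its area is 1.75.

1.75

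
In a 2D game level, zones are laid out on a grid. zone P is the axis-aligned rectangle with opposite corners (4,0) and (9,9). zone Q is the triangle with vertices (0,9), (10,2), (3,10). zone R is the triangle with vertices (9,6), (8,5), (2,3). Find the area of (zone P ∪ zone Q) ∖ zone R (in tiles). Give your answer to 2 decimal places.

50.94

|zone P ∪ zone Q| = 52.75.
|(zone P ∪ zone Q) ∩ zone R| = 1.8095.
|(zone P ∪ zone Q) ∖ zone R| = 52.75 − 1.8095 = 50.94.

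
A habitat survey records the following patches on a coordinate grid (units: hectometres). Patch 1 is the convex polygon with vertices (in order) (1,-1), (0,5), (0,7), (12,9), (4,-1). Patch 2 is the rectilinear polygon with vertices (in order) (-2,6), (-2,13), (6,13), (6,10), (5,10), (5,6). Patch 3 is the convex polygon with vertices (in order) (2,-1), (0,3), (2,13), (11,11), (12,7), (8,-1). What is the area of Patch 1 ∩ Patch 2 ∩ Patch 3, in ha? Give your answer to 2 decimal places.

6.33

The intersection is the polygon with vertices (5,7.833), (5,6), (0.6,6), (0.828,7.138).
By the shoelace formula its area is 6.33.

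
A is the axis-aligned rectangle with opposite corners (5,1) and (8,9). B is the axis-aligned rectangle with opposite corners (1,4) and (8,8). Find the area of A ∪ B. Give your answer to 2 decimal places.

By inclusion–exclusion:
Individual areas: |A| = 24, |B| = 28.
|A∩B|: x∈[5,8], y∈[4,8] → 3·4 = 12.
|A ∪ B| = 52 − 12 = 40.00.

40.00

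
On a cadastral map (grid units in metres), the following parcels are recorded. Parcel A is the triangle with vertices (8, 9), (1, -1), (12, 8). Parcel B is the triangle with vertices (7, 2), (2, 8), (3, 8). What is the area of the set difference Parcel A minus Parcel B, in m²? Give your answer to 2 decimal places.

|Parcel A| = 23.5, |Parcel A∩Parcel B| = 0.488.
|Parcel A ∖ Parcel B| = |Parcel A| − |Parcel A∩Parcel B| = 23.5 − 0.488 = 23.01.

23.01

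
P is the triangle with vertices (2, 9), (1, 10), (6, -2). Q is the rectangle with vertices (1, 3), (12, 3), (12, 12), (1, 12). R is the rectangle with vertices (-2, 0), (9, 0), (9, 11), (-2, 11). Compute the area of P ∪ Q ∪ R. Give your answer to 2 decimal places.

156.11

By inclusion–exclusion:
Individual areas: |P| = 3.5, |Q| = 99, |R| = 121.
|P∩Q| = 2.8371.
|P∩R| = 3.3939.
|Q∩R|: x∈[1,9], y∈[3,11] → 8·8 = 64.
|P∩Q∩R| = 2.8371.
|P ∪ Q ∪ R| = 223.5 − 70.2311 + 2.8371 = 156.11.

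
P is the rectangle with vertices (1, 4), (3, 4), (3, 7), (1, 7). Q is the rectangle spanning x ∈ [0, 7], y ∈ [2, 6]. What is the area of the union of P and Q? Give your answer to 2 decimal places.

30.00

By inclusion–exclusion:
Individual areas: |P| = 6, |Q| = 28.
|P∩Q|: x∈[1,3], y∈[4,6] → 2·2 = 4.
|P ∪ Q| = 34 − 4 = 30.00.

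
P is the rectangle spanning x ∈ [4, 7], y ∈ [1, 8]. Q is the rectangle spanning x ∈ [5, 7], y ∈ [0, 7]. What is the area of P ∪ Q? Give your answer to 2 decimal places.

By inclusion–exclusion:
Individual areas: |P| = 21, |Q| = 14.
|P∩Q|: x∈[5,7], y∈[1,7] → 2·6 = 12.
|P ∪ Q| = 35 − 12 = 23.00.

23.00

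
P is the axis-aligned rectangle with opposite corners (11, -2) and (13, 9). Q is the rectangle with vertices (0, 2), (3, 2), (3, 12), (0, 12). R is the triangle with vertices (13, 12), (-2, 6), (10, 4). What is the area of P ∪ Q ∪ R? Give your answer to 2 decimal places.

96.03

By inclusion–exclusion:
Individual areas: |P| = 22, |Q| = 30, |R| = 51.
|P∩Q| = 0 (no overlap).
|P∩R| = 1.0208.
|Q∩R| = 5.95.
|P∩Q∩R| = 0.
|P ∪ Q ∪ R| = 103 − 6.9708 + 0 = 96.03.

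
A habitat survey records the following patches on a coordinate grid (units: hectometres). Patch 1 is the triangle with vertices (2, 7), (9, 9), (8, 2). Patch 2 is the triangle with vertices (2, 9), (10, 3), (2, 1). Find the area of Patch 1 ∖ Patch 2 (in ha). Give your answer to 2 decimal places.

|Patch 1| = 23.5, |Patch 1∩Patch 2| = 11.8383.
|Patch 1 ∖ Patch 2| = |Patch 1| − |Patch 1∩Patch 2| = 23.5 − 11.8383 = 11.66.

11.66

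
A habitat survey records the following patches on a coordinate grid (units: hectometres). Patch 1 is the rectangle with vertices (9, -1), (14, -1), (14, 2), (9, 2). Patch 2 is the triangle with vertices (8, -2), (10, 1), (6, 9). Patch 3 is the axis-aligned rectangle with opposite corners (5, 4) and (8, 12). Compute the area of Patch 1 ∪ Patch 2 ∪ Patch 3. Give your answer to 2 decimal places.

By inclusion–exclusion:
Individual areas: |Patch 1| = 15, |Patch 2| = 14, |Patch 3| = 24.
|Patch 1∩Patch 2| = 1.5.
|Patch 1∩Patch 3| = 0 (no overlap).
|Patch 2∩Patch 3| = 3.7273.
|Patch 1∩Patch 2∩Patch 3| = 0.
|Patch 1 ∪ Patch 2 ∪ Patch 3| = 53 − 5.2273 + 0 = 47.77.

47.77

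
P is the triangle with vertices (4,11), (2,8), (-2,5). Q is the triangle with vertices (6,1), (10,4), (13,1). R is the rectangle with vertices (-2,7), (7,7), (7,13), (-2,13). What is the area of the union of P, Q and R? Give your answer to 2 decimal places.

65.17

By inclusion–exclusion:
Individual areas: |P| = 3, |Q| = 10.5, |R| = 54.
|P∩Q| = 0.
|P∩R| = 2.3333.
|Q∩R| = 0.
|P∩Q∩R| = 0.
|P ∪ Q ∪ R| = 67.5 − 2.3333 + 0 = 65.17.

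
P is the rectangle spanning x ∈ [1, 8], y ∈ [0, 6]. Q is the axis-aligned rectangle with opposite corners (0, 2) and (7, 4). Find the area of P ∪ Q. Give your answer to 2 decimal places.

By inclusion–exclusion:
Individual areas: |P| = 42, |Q| = 14.
|P∩Q|: x∈[1,7], y∈[2,4] → 6·2 = 12.
|P ∪ Q| = 56 − 12 = 44.00.

44.00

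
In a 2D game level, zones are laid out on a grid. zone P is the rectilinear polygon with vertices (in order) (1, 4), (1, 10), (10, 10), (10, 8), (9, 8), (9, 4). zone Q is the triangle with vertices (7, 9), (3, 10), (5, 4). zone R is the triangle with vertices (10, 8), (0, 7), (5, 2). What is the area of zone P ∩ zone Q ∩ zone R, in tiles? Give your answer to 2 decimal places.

4.53

The intersection is the polygon with vertices (5,4), (3.871,7.387), (6.458,7.646).
By the shoelace formula its area is 4.53.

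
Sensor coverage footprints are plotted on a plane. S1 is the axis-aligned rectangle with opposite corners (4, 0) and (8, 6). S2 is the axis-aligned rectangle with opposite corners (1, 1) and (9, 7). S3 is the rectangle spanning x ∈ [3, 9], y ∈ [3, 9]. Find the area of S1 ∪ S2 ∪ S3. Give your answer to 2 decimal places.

By inclusion–exclusion:
Individual areas: |S1| = 24, |S2| = 48, |S3| = 36.
|S1∩S2|: x∈[4,8], y∈[1,6] → 4·5 = 20.
|S1∩S3|: x∈[4,8], y∈[3,6] → 4·3 = 12.
|S2∩S3|: x∈[3,9], y∈[3,7] → 6·4 = 24.
|S1∩S2∩S3| = 12.
|S1 ∪ S2 ∪ S3| = 108 − 56 + 12 = 64.00.

64.00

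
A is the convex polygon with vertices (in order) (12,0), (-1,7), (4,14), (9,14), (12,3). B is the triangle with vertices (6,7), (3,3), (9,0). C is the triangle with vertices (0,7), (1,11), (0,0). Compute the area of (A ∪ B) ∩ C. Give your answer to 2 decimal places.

The region (A ∪ B) ∩ C is the polygon with vertices (0,6.462), (0,7), (0.538,9.154), (0.875,9.625), (0.56,6.16).
By the shoelace formula its area is 1.49.

1.49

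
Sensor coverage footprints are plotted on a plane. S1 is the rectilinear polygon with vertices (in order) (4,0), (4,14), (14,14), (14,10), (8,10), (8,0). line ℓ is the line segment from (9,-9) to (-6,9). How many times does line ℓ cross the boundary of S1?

The segment lies entirely outside S1 and never meets its boundary.

0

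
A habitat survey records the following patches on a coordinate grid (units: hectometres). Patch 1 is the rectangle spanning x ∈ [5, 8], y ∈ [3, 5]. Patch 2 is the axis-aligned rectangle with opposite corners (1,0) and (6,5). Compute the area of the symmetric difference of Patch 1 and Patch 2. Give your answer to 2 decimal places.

27.00

|Patch 1∩Patch 2|: x∈[5,6], y∈[3,5] → 1·2 = 2.
|Patch 1 △ Patch 2| = |Patch 1| + |Patch 2| − 2·|Patch 1∩Patch 2| = 6 + 25 − 4 = 27.00.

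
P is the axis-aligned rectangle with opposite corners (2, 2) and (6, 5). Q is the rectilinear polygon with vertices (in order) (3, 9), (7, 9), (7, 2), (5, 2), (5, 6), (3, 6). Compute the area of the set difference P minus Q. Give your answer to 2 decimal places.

|P| = 12, |P∩Q| = 3.
|P ∖ Q| = |P| − |P∩Q| = 12 − 3 = 9.00.

9.00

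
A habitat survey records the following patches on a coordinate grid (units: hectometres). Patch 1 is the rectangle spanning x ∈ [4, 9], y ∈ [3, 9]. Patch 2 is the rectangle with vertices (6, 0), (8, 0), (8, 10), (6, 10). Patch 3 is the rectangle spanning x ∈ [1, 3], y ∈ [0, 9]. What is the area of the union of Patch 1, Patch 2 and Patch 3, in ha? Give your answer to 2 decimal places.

By inclusion–exclusion:
Individual areas: |Patch 1| = 30, |Patch 2| = 20, |Patch 3| = 18.
|Patch 1∩Patch 2|: x∈[6,8], y∈[3,9] → 2·6 = 12.
|Patch 1∩Patch 3| = 0 (no overlap).
|Patch 2∩Patch 3| = 0 (no overlap).
|Patch 1∩Patch 2∩Patch 3| = 0.
|Patch 1 ∪ Patch 2 ∪ Patch 3| = 68 − 12 + 0 = 56.00.

56.00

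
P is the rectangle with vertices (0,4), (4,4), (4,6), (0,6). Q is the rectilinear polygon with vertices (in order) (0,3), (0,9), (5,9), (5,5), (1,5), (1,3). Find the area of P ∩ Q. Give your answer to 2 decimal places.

The intersection is the polygon with vertices (4,6), (4,5), (1,5), (1,4), (0,4), (0,6).
By the shoelace formula its area is 5.00.

5.00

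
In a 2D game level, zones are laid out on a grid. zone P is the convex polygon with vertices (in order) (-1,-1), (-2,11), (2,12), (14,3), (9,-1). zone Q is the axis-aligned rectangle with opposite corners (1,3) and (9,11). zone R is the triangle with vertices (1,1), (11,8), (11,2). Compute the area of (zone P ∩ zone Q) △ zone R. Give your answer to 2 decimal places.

|zone P ∩ zone Q| = 51.9583.
|(zone P ∩ zone Q) ∩ zone R| = 9.2571.
|(zone P ∩ zone Q) △ zone R| = 51.9583 + 30 − 18.5143 = 63.44.

63.44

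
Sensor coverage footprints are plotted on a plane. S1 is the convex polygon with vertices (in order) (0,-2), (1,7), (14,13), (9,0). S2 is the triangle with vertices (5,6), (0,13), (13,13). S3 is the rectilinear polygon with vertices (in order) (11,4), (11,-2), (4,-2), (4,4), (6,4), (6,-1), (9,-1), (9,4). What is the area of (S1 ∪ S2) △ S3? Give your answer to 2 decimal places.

|S1 ∪ S2| = 142.5282.
|(S1 ∪ S2) ∩ S3| = 12.8547.
|(S1 ∪ S2) △ S3| = 142.5282 + 27 − 25.7094 = 143.82.

143.82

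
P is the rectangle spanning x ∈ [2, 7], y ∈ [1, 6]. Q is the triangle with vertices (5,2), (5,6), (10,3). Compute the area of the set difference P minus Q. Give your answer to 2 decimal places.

18.60

|P| = 25, |P∩Q| = 6.4.
|P ∖ Q| = |P| − |P∩Q| = 25 − 6.4 = 18.60.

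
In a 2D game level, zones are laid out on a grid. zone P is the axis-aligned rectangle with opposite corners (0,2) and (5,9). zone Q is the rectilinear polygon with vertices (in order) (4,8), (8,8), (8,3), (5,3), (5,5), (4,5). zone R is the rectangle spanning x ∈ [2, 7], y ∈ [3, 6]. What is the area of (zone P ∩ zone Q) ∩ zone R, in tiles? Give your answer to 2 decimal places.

|zone P ∩ zone Q| = 3.
|(zone P ∩ zone Q) ∩ zone R| = 1.00.

1.00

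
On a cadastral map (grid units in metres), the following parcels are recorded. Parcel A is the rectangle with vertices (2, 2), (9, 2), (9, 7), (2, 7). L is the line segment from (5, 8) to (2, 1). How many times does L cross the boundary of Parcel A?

The segment meets the boundary at (2.429,2), (4.571,7).

2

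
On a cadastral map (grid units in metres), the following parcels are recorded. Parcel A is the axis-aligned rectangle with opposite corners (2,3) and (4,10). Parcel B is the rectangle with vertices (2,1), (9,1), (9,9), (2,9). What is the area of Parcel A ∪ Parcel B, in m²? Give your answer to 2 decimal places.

By inclusion–exclusion:
Individual areas: |Parcel A| = 14, |Parcel B| = 56.
|Parcel A∩Parcel B|: x∈[2,4], y∈[3,9] → 2·6 = 12.
|Parcel A ∪ Parcel B| = 70 − 12 = 58.00.

58.00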